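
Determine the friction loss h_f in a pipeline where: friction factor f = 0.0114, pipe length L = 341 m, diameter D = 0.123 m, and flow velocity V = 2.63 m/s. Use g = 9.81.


Darcy-Weisbach equation: h_f = f * (L/D) * V^2/(2g).
f * L/D = 0.0114 * 341/0.123 = 31.6049.
V^2/(2g) = 2.63^2 / (2*9.81) = 6.9169 / 19.62 = 0.3525 m.
h_f = 31.6049 * 0.3525 = 11.142 m.

11.142


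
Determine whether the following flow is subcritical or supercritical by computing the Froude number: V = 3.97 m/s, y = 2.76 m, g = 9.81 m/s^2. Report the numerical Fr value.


The Froude number is defined as Fr = V / sqrt(g*y).
g*y = 9.81 * 2.76 = 27.0756.
sqrt(g*y) = sqrt(27.0756) = 5.2034.
Fr = 3.97 / 5.2034 = 0.763.
Since Fr < 1, the flow is subcritical.

0.763


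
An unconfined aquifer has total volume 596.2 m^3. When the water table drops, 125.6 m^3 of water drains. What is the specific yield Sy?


Specific yield Sy = Volume drained / Total volume.
Sy = 125.6 / 596.2
   = 0.2107.

0.2107


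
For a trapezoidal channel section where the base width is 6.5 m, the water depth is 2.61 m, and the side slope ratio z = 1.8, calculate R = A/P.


For a trapezoidal section with side slope z:
A = (b + z*y)*y = (6.5 + 1.8*2.61)*2.61 = 29.227 m^2.
P = b + 2*y*sqrt(1 + z^2) = 6.5 + 2*2.61*sqrt(1 + 1.8^2) = 17.249 m.
R = A/P = 29.227 / 17.249 = 1.6944 m.

1.6944


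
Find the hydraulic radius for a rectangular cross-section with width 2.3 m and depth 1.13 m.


For a rectangular section:
Flow area A = b * y = 2.3 * 1.13 = 2.6 m^2.
Wetted perimeter P = b + 2y = 2.3 + 2*1.13 = 4.56 m.
Hydraulic radius R = A/P = 2.6 / 4.56 = 0.57 m.

0.57


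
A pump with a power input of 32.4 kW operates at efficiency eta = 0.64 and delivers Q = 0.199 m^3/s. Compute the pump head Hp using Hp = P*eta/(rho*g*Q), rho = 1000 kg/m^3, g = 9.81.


Pump head formula: Hp = P * eta / (rho * g * Q).
Numerator: P * eta = 32.4 * 1000 * 0.64 = 20736.0 W.
Denominator: rho * g * Q = 1000 * 9.81 * 0.199 = 1952.19.
Hp = 20736.0 / 1952.19 = 10.62 m.

10.62


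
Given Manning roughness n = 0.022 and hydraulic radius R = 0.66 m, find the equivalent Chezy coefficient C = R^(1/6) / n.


The Chezy coefficient relates to Manning's n through C = R^(1/6) / n.
R^(1/6) = 0.66^(1/6) = 0.933091.
C = 0.933091 / 0.022 = 42.41 m^(1/2)/s.

42.41


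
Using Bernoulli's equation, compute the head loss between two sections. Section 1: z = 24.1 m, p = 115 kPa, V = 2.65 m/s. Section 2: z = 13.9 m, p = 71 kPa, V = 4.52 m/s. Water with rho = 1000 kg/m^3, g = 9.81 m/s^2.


Total head at each section: H = z + p/(rho*g) + V^2/(2g).
H1 = 24.1 + 115*1000/(1000*9.81) + 2.65^2/(2*9.81)
   = 24.1 + 11.723 + 0.3579
   = 36.181 m.
H2 = 13.9 + 71*1000/(1000*9.81) + 4.52^2/(2*9.81)
   = 13.9 + 7.238 + 1.0413
   = 22.179 m.
h_L = H1 - H2 = 36.181 - 22.179 = 14.002 m.

14.002


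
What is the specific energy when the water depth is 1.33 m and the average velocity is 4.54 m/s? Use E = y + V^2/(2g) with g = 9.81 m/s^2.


Specific energy E = y + V^2/(2g).
Velocity head = V^2/(2g) = 4.54^2 / (2*9.81) = 20.6116 / 19.62 = 1.0505 m.
E = 1.33 + 1.0505 = 2.3805 m.

2.3805


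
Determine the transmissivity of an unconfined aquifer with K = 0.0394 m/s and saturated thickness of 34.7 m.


Transmissivity is defined as T = K * h.
T = 0.0394 * 34.7
  = 1.3672 m^2/s.

1.3672


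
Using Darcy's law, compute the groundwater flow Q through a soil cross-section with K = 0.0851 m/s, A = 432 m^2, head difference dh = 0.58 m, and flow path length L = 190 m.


Darcy's law: Q = K * A * i, where i = dh/L.
Hydraulic gradient i = 0.58 / 190 = 0.003053.
Q = 0.0851 * 432 * 0.003053
  = 0.1122 m^3/s.

0.1122


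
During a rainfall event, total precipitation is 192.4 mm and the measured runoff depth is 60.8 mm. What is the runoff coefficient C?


The runoff coefficient C = runoff depth / rainfall depth.
C = 60.8 / 192.4
  = 0.316.

0.316


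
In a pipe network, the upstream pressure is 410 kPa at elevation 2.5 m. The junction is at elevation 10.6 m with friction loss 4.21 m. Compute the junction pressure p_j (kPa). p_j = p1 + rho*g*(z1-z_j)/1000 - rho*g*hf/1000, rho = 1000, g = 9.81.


Junction pressure: p_j = p1 + rho*g*(z1 - z_j)/1000 - rho*g*hf/1000.
Elevation term = 1000*9.81*(2.5 - 10.6)/1000 = -79.461 kPa.
Friction term = 1000*9.81*4.21/1000 = 41.3 kPa.
p_j = 410 + -79.461 - 41.3 = 289.24 kPa.

289.24


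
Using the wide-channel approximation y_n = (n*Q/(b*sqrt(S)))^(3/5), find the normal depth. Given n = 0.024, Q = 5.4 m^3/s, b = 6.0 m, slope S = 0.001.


We use the wide-channel approximation y_n = (n*Q/(b*sqrt(S)))^(3/5).
sqrt(S) = sqrt(0.001) = 0.031623.
Numerator: n*Q = 0.024 * 5.4 = 0.1296.
Denominator: b*sqrt(S) = 6.0 * 0.031623 = 0.189738.
arg = 0.6831.
y_n = 0.6831^(3/5) = 0.7956 m.

0.7956


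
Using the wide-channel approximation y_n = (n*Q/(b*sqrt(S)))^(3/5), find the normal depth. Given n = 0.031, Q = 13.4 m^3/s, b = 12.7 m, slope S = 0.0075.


We use the wide-channel approximation y_n = (n*Q/(b*sqrt(S)))^(3/5).
sqrt(S) = sqrt(0.0075) = 0.086603.
Numerator: n*Q = 0.031 * 13.4 = 0.4154.
Denominator: b*sqrt(S) = 12.7 * 0.086603 = 1.099858.
arg = 0.3777.
y_n = 0.3777^(3/5) = 0.5575 m.

0.5575


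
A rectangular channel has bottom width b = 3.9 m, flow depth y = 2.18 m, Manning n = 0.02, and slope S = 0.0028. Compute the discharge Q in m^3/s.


For a rectangular channel, the cross-sectional area A = b * y = 3.9 * 2.18 = 8.5 m^2.
The wetted perimeter P = b + 2y = 3.9 + 2*2.18 = 8.26 m.
Hydraulic radius R = A/P = 8.5/8.26 = 1.0293 m.
Velocity V = (1/n)*R^(2/3)*S^(1/2) = (1/0.02)*1.0293^(2/3)*0.0028^(1/2) = 2.6972 m/s.
Discharge Q = A * V = 8.5 * 2.6972 = 22.931 m^3/s.

22.931


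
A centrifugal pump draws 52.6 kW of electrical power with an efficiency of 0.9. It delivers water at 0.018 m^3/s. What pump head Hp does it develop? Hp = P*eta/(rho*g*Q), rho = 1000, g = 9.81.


Pump head formula: Hp = P * eta / (rho * g * Q).
Numerator: P * eta = 52.6 * 1000 * 0.9 = 47340.0 W.
Denominator: rho * g * Q = 1000 * 9.81 * 0.018 = 176.58.
Hp = 47340.0 / 176.58 = 268.09 m.

268.09


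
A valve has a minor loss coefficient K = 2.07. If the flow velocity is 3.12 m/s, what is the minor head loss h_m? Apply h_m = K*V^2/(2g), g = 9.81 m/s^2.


Minor loss formula: h_m = K * V^2/(2g).
V^2 = 3.12^2 = 9.7344.
V^2/(2g) = 9.7344 / 19.62 = 0.4961 m.
h_m = 2.07 * 0.4961 = 1.027 m.

1.027


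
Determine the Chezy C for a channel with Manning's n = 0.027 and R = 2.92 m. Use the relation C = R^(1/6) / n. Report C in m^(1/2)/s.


The Chezy coefficient relates to Manning's n through C = R^(1/6) / n.
R^(1/6) = 2.92^(1/6) = 1.195539.
C = 1.195539 / 0.027 = 44.28 m^(1/2)/s.

44.28


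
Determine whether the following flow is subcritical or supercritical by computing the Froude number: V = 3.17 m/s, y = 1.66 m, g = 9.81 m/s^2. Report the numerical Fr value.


The Froude number is defined as Fr = V / sqrt(g*y).
g*y = 9.81 * 1.66 = 16.2846.
sqrt(g*y) = sqrt(16.2846) = 4.0354.
Fr = 3.17 / 4.0354 = 0.7855.
Since Fr < 1, the flow is subcritical.

0.7855


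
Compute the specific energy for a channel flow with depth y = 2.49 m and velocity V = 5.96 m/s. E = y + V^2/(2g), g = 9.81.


Specific energy E = y + V^2/(2g).
Velocity head = V^2/(2g) = 5.96^2 / (2*9.81) = 35.5216 / 19.62 = 1.8105 m.
E = 2.49 + 1.8105 = 4.3005 m.

4.3005


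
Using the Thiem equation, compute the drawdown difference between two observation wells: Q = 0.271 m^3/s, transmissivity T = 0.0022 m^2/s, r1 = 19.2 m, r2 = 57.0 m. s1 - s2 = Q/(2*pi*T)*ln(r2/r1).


Thiem equation: s1 - s2 = Q/(2*pi*T) * ln(r2/r1).
ln(r2/r1) = ln(57.0/19.2) = 1.0881.
Q/(2*pi*T) = 0.271 / (2*pi*0.0022) = 0.271 / 0.0138 = 19.605.
s1 - s2 = 19.605 * 1.0881 = 21.333 m.

21.333


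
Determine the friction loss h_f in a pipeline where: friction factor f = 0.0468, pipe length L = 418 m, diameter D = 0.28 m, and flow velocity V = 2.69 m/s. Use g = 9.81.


Darcy-Weisbach equation: h_f = f * (L/D) * V^2/(2g).
f * L/D = 0.0468 * 418/0.28 = 69.8657.
V^2/(2g) = 2.69^2 / (2*9.81) = 7.2361 / 19.62 = 0.3688 m.
h_f = 69.8657 * 0.3688 = 25.767 m.

25.767


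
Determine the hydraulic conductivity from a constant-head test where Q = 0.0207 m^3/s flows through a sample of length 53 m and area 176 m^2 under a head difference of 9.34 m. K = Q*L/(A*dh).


From K = Q*L / (A*dh):
Numerator: Q*L = 0.0207 * 53 = 1.0971.
Denominator: A*dh = 176 * 9.34 = 1643.84.
K = 1.0971 / 1643.84 = 0.000667 m/s.

0.000667


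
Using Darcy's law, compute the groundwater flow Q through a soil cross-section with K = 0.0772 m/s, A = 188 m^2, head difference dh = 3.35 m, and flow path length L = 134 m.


Darcy's law: Q = K * A * i, where i = dh/L.
Hydraulic gradient i = 3.35 / 134 = 0.025.
Q = 0.0772 * 188 * 0.025
  = 0.3628 m^3/s.

0.3628


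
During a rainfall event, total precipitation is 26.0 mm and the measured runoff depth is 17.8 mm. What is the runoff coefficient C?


The runoff coefficient C = runoff depth / rainfall depth.
C = 17.8 / 26.0
  = 0.6846.

0.6846


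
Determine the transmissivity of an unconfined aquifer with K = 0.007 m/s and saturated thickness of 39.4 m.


Transmissivity is defined as T = K * h.
T = 0.007 * 39.4
  = 0.2758 m^2/s.

0.2758


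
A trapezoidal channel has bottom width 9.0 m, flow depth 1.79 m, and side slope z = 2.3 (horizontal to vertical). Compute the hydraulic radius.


For a trapezoidal section with side slope z:
A = (b + z*y)*y = (9.0 + 2.3*1.79)*1.79 = 23.479 m^2.
P = b + 2*y*sqrt(1 + z^2) = 9.0 + 2*1.79*sqrt(1 + 2.3^2) = 17.979 m.
R = A/P = 23.479 / 17.979 = 1.306 m.

1.306


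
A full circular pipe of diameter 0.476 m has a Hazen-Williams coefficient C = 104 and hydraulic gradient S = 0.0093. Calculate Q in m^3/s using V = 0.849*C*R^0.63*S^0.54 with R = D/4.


For a full circular pipe, R = D/4 = 0.476/4 = 0.119 m.
V = 0.849 * 104 * 0.119^0.63 * 0.0093^0.54
  = 0.849 * 104 * 0.261574 * 0.07998
  = 1.8472 m/s.
Pipe area A = pi*D^2/4 = pi*0.476^2/4 = 0.178 m^2.
Q = A * V = 0.178 * 1.8472 = 0.3287 m^3/s.

0.3287


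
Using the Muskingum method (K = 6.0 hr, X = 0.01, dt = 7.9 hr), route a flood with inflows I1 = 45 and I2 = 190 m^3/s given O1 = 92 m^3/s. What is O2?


Muskingum coefficients:
denom = 2*K*(1-X) + dt = 2*6.0*(1-0.01) + 7.9 = 19.78.
C0 = (dt - 2*K*X)/denom = (7.9 - 2*6.0*0.01)/19.78 = 0.3933.
C1 = (dt + 2*K*X)/denom = (7.9 + 2*6.0*0.01)/19.78 = 0.4055.
C2 = (2*K*(1-X) - dt)/denom = 0.2012.
O2 = C0*I2 + C1*I1 + C2*O1
   = 0.3933*190 + 0.4055*45 + 0.2012*92
   = 111.49 m^3/s.

111.49


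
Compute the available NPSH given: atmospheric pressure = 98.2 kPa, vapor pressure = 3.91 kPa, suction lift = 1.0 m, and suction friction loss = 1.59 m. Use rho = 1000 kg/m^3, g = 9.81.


NPSHa = p_atm/(rho*g) - z_s - hf_s - p_vap/(rho*g).
p_atm/(rho*g) = 98.2*1000 / (1000*9.81) = 10.01 m.
p_vap/(rho*g) = 3.91*1000 / (1000*9.81) = 0.399 m.
NPSHa = 10.01 - 1.0 - 1.59 - 0.399
      = 7.02 m.

7.02


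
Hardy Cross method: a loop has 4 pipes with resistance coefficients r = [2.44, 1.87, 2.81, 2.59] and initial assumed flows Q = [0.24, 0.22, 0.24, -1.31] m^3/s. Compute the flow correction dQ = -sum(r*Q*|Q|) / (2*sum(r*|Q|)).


Numerator terms (r*Q*|Q|): 2.44*0.24*|0.24| = 0.1405; 1.87*0.22*|0.22| = 0.0905; 2.81*0.24*|0.24| = 0.1619; 2.59*-1.31*|-1.31| = -4.4447.
Sum of numerator = -4.0518.
Denominator terms (r*|Q|): 2.44*|0.24| = 0.5856; 1.87*|0.22| = 0.4114; 2.81*|0.24| = 0.6744; 2.59*|-1.31| = 3.3929.
2 * sum of denominator = 2 * 5.0643 = 10.1286.
dQ = --4.0518 / 10.1286 = 0.4 m^3/s.

0.4


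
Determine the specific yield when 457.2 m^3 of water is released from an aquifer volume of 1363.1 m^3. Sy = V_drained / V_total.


Specific yield Sy = Volume drained / Total volume.
Sy = 457.2 / 1363.1
   = 0.3354.

0.3354


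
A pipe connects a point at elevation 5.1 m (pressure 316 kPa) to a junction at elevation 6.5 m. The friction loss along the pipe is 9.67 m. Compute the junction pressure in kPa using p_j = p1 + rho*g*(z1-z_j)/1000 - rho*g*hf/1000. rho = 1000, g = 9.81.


Junction pressure: p_j = p1 + rho*g*(z1 - z_j)/1000 - rho*g*hf/1000.
Elevation term = 1000*9.81*(5.1 - 6.5)/1000 = -13.734 kPa.
Friction term = 1000*9.81*9.67/1000 = 94.863 kPa.
p_j = 316 + -13.734 - 94.863 = 207.4 kPa.

207.4


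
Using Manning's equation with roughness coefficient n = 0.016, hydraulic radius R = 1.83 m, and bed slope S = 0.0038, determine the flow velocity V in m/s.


Manning's equation gives V = (1/n) * R^(2/3) * S^(1/2).
First, compute R^(2/3) = 1.83^(2/3) = 1.4961.
Next, S^(1/2) = 0.0038^(1/2) = 0.061644.
Then 1/n = 1/0.016 = 62.5.
V = 62.5 * 1.4961 * 0.061644 = 5.7642 m/s.

5.7642


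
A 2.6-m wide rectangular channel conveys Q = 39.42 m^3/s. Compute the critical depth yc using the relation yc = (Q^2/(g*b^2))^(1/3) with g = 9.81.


Using yc = (Q^2 / (g * b^2))^(1/3):
Q^2 = 39.42^2 = 1553.94.
g * b^2 = 9.81 * 2.6^2 = 9.81 * 6.76 = 66.32.
Q^2 / (g*b^2) = 1553.94 / 66.32 = 23.4309.
yc = 23.4309^(1/3) = 2.8616 m.

2.8616


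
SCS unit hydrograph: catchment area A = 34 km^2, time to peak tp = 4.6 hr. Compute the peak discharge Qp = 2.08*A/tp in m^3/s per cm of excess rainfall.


SCS formula: Qp = 2.08 * A / tp.
Qp = 2.08 * 34 / 4.6
   = 70.72 / 4.6
   = 15.37 m^3/s per cm.

15.37


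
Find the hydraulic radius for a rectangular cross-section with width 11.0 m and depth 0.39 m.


For a rectangular section:
Flow area A = b * y = 11.0 * 0.39 = 4.29 m^2.
Wetted perimeter P = b + 2y = 11.0 + 2*0.39 = 11.78 m.
Hydraulic radius R = A/P = 4.29 / 11.78 = 0.3642 m.

0.3642


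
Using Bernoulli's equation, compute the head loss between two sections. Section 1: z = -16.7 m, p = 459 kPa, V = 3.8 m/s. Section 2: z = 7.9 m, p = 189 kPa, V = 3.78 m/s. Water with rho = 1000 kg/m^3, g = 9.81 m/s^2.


Total head at each section: H = z + p/(rho*g) + V^2/(2g).
H1 = -16.7 + 459*1000/(1000*9.81) + 3.8^2/(2*9.81)
   = -16.7 + 46.789 + 0.736
   = 30.825 m.
H2 = 7.9 + 189*1000/(1000*9.81) + 3.78^2/(2*9.81)
   = 7.9 + 19.266 + 0.7283
   = 27.894 m.
h_L = H1 - H2 = 30.825 - 27.894 = 2.931 m.

2.931


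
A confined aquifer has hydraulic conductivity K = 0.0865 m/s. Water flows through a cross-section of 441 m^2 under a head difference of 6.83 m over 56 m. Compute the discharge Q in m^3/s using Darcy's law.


Darcy's law: Q = K * A * i, where i = dh/L.
Hydraulic gradient i = 6.83 / 56 = 0.121964.
Q = 0.0865 * 441 * 0.121964
  = 4.6525 m^3/s.

4.6525


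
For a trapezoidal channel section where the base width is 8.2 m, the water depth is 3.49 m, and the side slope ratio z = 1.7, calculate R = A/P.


For a trapezoidal section with side slope z:
A = (b + z*y)*y = (8.2 + 1.7*3.49)*3.49 = 49.324 m^2.
P = b + 2*y*sqrt(1 + z^2) = 8.2 + 2*3.49*sqrt(1 + 1.7^2) = 21.967 m.
R = A/P = 49.324 / 21.967 = 2.2454 m.

2.2454


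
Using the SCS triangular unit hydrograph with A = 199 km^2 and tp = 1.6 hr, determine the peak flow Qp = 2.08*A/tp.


SCS formula: Qp = 2.08 * A / tp.
Qp = 2.08 * 199 / 1.6
   = 413.92 / 1.6
   = 258.7 m^3/s per cm.

258.7


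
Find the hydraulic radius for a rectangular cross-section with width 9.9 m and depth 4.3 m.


For a rectangular section:
Flow area A = b * y = 9.9 * 4.3 = 42.57 m^2.
Wetted perimeter P = b + 2y = 9.9 + 2*4.3 = 18.5 m.
Hydraulic radius R = A/P = 42.57 / 18.5 = 2.3011 m.

2.3011


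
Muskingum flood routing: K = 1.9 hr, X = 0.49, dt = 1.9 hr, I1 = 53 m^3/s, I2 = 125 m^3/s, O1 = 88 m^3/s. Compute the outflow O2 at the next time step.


Muskingum coefficients:
denom = 2*K*(1-X) + dt = 2*1.9*(1-0.49) + 1.9 = 3.838.
C0 = (dt - 2*K*X)/denom = (1.9 - 2*1.9*0.49)/3.838 = 0.0099.
C1 = (dt + 2*K*X)/denom = (1.9 + 2*1.9*0.49)/3.838 = 0.9802.
C2 = (2*K*(1-X) - dt)/denom = 0.0099.
O2 = C0*I2 + C1*I1 + C2*O1
   = 0.0099*125 + 0.9802*53 + 0.0099*88
   = 54.06 m^3/s.

54.06


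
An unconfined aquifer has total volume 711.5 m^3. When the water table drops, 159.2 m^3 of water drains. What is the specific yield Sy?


Specific yield Sy = Volume drained / Total volume.
Sy = 159.2 / 711.5
   = 0.2238.

0.2238


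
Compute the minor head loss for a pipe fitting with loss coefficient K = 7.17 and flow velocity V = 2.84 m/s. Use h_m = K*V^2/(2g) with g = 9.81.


Minor loss formula: h_m = K * V^2/(2g).
V^2 = 2.84^2 = 8.0656.
V^2/(2g) = 8.0656 / 19.62 = 0.4111 m.
h_m = 7.17 * 0.4111 = 2.9475 m.

2.9475


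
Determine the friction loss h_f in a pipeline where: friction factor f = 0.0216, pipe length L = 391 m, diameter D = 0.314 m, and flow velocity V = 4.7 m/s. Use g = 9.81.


Darcy-Weisbach equation: h_f = f * (L/D) * V^2/(2g).
f * L/D = 0.0216 * 391/0.314 = 26.8968.
V^2/(2g) = 4.7^2 / (2*9.81) = 22.09 / 19.62 = 1.1259 m.
h_f = 26.8968 * 1.1259 = 30.283 m.

30.283


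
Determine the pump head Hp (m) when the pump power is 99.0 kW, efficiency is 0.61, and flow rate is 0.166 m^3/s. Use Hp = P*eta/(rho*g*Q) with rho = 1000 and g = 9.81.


Pump head formula: Hp = P * eta / (rho * g * Q).
Numerator: P * eta = 99.0 * 1000 * 0.61 = 60390.0 W.
Denominator: rho * g * Q = 1000 * 9.81 * 0.166 = 1628.46.
Hp = 60390.0 / 1628.46 = 37.08 m.

37.08


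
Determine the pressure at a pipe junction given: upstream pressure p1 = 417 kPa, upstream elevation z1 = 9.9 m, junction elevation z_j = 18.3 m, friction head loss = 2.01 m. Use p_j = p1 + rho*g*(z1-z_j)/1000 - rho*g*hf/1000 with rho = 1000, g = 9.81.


Junction pressure: p_j = p1 + rho*g*(z1 - z_j)/1000 - rho*g*hf/1000.
Elevation term = 1000*9.81*(9.9 - 18.3)/1000 = -82.404 kPa.
Friction term = 1000*9.81*2.01/1000 = 19.718 kPa.
p_j = 417 + -82.404 - 19.718 = 314.88 kPa.

314.88


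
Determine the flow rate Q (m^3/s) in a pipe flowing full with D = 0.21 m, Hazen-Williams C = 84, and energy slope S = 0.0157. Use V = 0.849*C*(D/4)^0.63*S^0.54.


For a full circular pipe, R = D/4 = 0.21/4 = 0.0525 m.
V = 0.849 * 84 * 0.0525^0.63 * 0.0157^0.54
  = 0.849 * 84 * 0.156207 * 0.106117
  = 1.1822 m/s.
Pipe area A = pi*D^2/4 = pi*0.21^2/4 = 0.0346 m^2.
Q = A * V = 0.0346 * 1.1822 = 0.0409 m^3/s.

0.0409


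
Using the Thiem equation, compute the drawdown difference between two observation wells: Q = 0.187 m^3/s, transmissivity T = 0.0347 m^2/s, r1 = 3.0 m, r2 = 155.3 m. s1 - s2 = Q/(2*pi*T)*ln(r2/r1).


Thiem equation: s1 - s2 = Q/(2*pi*T) * ln(r2/r1).
ln(r2/r1) = ln(155.3/3.0) = 3.9467.
Q/(2*pi*T) = 0.187 / (2*pi*0.0347) = 0.187 / 0.218 = 0.8577.
s1 - s2 = 0.8577 * 3.9467 = 3.3851 m.

3.3851


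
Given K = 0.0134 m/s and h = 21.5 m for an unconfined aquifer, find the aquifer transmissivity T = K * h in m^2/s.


Transmissivity is defined as T = K * h.
T = 0.0134 * 21.5
  = 0.2881 m^2/s.

0.2881


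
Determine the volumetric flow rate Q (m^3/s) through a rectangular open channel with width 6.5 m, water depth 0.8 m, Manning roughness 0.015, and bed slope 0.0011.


For a rectangular channel, the cross-sectional area A = b * y = 6.5 * 0.8 = 5.2 m^2.
The wetted perimeter P = b + 2y = 6.5 + 2*0.8 = 8.1 m.
Hydraulic radius R = A/P = 5.2/8.1 = 0.642 m.
Velocity V = (1/n)*R^(2/3)*S^(1/2) = (1/0.015)*0.642^(2/3)*0.0011^(1/2) = 1.6454 m/s.
Discharge Q = A * V = 5.2 * 1.6454 = 8.556 m^3/s.

8.556


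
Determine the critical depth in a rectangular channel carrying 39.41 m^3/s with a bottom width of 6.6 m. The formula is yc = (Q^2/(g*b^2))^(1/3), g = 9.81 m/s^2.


Using yc = (Q^2 / (g * b^2))^(1/3):
Q^2 = 39.41^2 = 1553.15.
g * b^2 = 9.81 * 6.6^2 = 9.81 * 43.56 = 427.32.
Q^2 / (g*b^2) = 1553.15 / 427.32 = 3.6346.
yc = 3.6346^(1/3) = 1.5375 m.

1.5375


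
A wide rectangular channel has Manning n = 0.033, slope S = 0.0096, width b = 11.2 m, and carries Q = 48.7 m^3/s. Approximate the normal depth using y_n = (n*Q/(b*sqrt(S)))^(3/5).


We use the wide-channel approximation y_n = (n*Q/(b*sqrt(S)))^(3/5).
sqrt(S) = sqrt(0.0096) = 0.09798.
Numerator: n*Q = 0.033 * 48.7 = 1.6071.
Denominator: b*sqrt(S) = 11.2 * 0.09798 = 1.097376.
arg = 1.4645.
y_n = 1.4645^(3/5) = 1.2572 m.

1.2572


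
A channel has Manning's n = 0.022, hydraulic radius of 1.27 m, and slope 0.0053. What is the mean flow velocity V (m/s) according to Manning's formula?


Manning's equation gives V = (1/n) * R^(2/3) * S^(1/2).
First, compute R^(2/3) = 1.27^(2/3) = 1.1727.
Next, S^(1/2) = 0.0053^(1/2) = 0.072801.
Then 1/n = 1/0.022 = 45.45.
V = 45.45 * 1.1727 * 0.072801 = 3.8808 m/s.

3.8808


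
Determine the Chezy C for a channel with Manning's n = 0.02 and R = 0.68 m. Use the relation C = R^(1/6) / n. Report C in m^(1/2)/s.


The Chezy coefficient relates to Manning's n through C = R^(1/6) / n.
R^(1/6) = 0.68^(1/6) = 0.937745.
C = 0.937745 / 0.02 = 46.89 m^(1/2)/s.

46.89


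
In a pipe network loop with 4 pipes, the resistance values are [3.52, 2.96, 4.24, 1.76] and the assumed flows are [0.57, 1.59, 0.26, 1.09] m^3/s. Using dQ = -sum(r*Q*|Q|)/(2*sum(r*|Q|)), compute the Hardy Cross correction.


Numerator terms (r*Q*|Q|): 3.52*0.57*|0.57| = 1.1436; 2.96*1.59*|1.59| = 7.4832; 4.24*0.26*|0.26| = 0.2866; 1.76*1.09*|1.09| = 2.0911.
Sum of numerator = 11.0045.
Denominator terms (r*|Q|): 3.52*|0.57| = 2.0064; 2.96*|1.59| = 4.7064; 4.24*|0.26| = 1.1024; 1.76*|1.09| = 1.9184.
2 * sum of denominator = 2 * 9.7336 = 19.4672.
dQ = -11.0045 / 19.4672 = -0.5653 m^3/s.

-0.5653


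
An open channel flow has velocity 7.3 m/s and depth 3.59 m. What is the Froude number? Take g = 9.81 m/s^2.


The Froude number is defined as Fr = V / sqrt(g*y).
g*y = 9.81 * 3.59 = 35.2179.
sqrt(g*y) = sqrt(35.2179) = 5.9345.
Fr = 7.3 / 5.9345 = 1.2301.

1.2301


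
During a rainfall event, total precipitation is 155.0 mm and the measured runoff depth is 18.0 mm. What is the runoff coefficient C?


The runoff coefficient C = runoff depth / rainfall depth.
C = 18.0 / 155.0
  = 0.1161.

0.1161


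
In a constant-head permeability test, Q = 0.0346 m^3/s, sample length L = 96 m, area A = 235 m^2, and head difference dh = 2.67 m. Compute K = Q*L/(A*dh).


From K = Q*L / (A*dh):
Numerator: Q*L = 0.0346 * 96 = 3.3216.
Denominator: A*dh = 235 * 2.67 = 627.45.
K = 3.3216 / 627.45 = 0.005294 m/s.

0.005294


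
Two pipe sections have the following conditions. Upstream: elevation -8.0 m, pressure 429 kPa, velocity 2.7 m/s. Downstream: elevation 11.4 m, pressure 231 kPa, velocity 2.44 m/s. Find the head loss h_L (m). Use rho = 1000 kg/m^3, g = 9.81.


Total head at each section: H = z + p/(rho*g) + V^2/(2g).
H1 = -8.0 + 429*1000/(1000*9.81) + 2.7^2/(2*9.81)
   = -8.0 + 43.731 + 0.3716
   = 36.102 m.
H2 = 11.4 + 231*1000/(1000*9.81) + 2.44^2/(2*9.81)
   = 11.4 + 23.547 + 0.3034
   = 35.251 m.
h_L = H1 - H2 = 36.102 - 35.251 = 0.852 m.

0.852


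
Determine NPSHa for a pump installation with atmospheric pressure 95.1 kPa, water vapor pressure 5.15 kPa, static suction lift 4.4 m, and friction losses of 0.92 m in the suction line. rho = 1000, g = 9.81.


NPSHa = p_atm/(rho*g) - z_s - hf_s - p_vap/(rho*g).
p_atm/(rho*g) = 95.1*1000 / (1000*9.81) = 9.694 m.
p_vap/(rho*g) = 5.15*1000 / (1000*9.81) = 0.525 m.
NPSHa = 9.694 - 4.4 - 0.92 - 0.525
      = 3.85 m.

3.85


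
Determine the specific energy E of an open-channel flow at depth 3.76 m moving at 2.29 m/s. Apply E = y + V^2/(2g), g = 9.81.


Specific energy E = y + V^2/(2g).
Velocity head = V^2/(2g) = 2.29^2 / (2*9.81) = 5.2441 / 19.62 = 0.2673 m.
E = 3.76 + 0.2673 = 4.0273 m.

4.0273


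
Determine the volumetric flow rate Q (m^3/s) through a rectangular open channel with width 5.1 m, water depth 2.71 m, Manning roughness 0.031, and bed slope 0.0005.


For a rectangular channel, the cross-sectional area A = b * y = 5.1 * 2.71 = 13.82 m^2.
The wetted perimeter P = b + 2y = 5.1 + 2*2.71 = 10.52 m.
Hydraulic radius R = A/P = 13.82/10.52 = 1.3138 m.
Velocity V = (1/n)*R^(2/3)*S^(1/2) = (1/0.031)*1.3138^(2/3)*0.0005^(1/2) = 0.8652 m/s.
Discharge Q = A * V = 13.82 * 0.8652 = 11.959 m^3/s.

11.959


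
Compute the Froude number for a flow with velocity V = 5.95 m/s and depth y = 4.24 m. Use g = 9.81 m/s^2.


The Froude number is defined as Fr = V / sqrt(g*y).
g*y = 9.81 * 4.24 = 41.5944.
sqrt(g*y) = sqrt(41.5944) = 6.4494.
Fr = 5.95 / 6.4494 = 0.9226.

0.9226


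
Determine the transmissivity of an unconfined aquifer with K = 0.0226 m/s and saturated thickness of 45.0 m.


Transmissivity is defined as T = K * h.
T = 0.0226 * 45.0
  = 1.017 m^2/s.

1.017


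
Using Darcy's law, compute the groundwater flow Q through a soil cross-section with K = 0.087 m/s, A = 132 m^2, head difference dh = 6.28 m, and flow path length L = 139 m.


Darcy's law: Q = K * A * i, where i = dh/L.
Hydraulic gradient i = 6.28 / 139 = 0.04518.
Q = 0.087 * 132 * 0.04518
  = 0.5188 m^3/s.

0.5188


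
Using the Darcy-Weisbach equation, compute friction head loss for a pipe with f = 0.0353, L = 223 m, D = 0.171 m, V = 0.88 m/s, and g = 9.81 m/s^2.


Darcy-Weisbach equation: h_f = f * (L/D) * V^2/(2g).
f * L/D = 0.0353 * 223/0.171 = 46.0345.
V^2/(2g) = 0.88^2 / (2*9.81) = 0.7744 / 19.62 = 0.0395 m.
h_f = 46.0345 * 0.0395 = 1.817 m.

1.817


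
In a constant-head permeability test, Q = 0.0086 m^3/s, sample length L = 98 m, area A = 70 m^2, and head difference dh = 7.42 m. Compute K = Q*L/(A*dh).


From K = Q*L / (A*dh):
Numerator: Q*L = 0.0086 * 98 = 0.8428.
Denominator: A*dh = 70 * 7.42 = 519.4.
K = 0.8428 / 519.4 = 0.001623 m/s.

0.001623


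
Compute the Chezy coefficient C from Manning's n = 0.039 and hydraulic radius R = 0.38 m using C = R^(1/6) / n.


The Chezy coefficient relates to Manning's n through C = R^(1/6) / n.
R^(1/6) = 0.38^(1/6) = 0.851067.
C = 0.851067 / 0.039 = 21.82 m^(1/2)/s.

21.82


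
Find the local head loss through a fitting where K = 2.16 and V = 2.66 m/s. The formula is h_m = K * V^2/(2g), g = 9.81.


Minor loss formula: h_m = K * V^2/(2g).
V^2 = 2.66^2 = 7.0756.
V^2/(2g) = 7.0756 / 19.62 = 0.3606 m.
h_m = 2.16 * 0.3606 = 0.779 m.

0.779


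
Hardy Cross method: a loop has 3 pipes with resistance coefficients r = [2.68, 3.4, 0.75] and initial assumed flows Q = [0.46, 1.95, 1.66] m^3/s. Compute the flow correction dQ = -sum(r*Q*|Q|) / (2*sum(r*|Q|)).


Numerator terms (r*Q*|Q|): 2.68*0.46*|0.46| = 0.5671; 3.4*1.95*|1.95| = 12.9285; 0.75*1.66*|1.66| = 2.0667.
Sum of numerator = 15.5623.
Denominator terms (r*|Q|): 2.68*|0.46| = 1.2328; 3.4*|1.95| = 6.63; 0.75*|1.66| = 1.245.
2 * sum of denominator = 2 * 9.1078 = 18.2156.
dQ = -15.5623 / 18.2156 = -0.8543 m^3/s.

-0.8543


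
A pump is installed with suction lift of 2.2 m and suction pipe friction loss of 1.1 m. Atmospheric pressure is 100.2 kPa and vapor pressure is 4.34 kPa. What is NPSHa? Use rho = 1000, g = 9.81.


NPSHa = p_atm/(rho*g) - z_s - hf_s - p_vap/(rho*g).
p_atm/(rho*g) = 100.2*1000 / (1000*9.81) = 10.214 m.
p_vap/(rho*g) = 4.34*1000 / (1000*9.81) = 0.442 m.
NPSHa = 10.214 - 2.2 - 1.1 - 0.442
      = 6.47 m.

6.47


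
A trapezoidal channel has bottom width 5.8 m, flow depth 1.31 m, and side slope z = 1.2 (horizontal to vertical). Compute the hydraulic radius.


For a trapezoidal section with side slope z:
A = (b + z*y)*y = (5.8 + 1.2*1.31)*1.31 = 9.657 m^2.
P = b + 2*y*sqrt(1 + z^2) = 5.8 + 2*1.31*sqrt(1 + 1.2^2) = 9.893 m.
R = A/P = 9.657 / 9.893 = 0.9762 m.

0.9762


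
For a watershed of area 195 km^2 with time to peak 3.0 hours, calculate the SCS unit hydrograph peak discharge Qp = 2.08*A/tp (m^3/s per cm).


SCS formula: Qp = 2.08 * A / tp.
Qp = 2.08 * 195 / 3.0
   = 405.6 / 3.0
   = 135.2 m^3/s per cm.

135.2


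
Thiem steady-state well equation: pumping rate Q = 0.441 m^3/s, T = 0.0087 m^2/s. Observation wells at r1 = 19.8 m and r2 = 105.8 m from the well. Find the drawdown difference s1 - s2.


Thiem equation: s1 - s2 = Q/(2*pi*T) * ln(r2/r1).
ln(r2/r1) = ln(105.8/19.8) = 1.6759.
Q/(2*pi*T) = 0.441 / (2*pi*0.0087) = 0.441 / 0.0547 = 8.0675.
s1 - s2 = 8.0675 * 1.6759 = 13.5201 m.

13.5201


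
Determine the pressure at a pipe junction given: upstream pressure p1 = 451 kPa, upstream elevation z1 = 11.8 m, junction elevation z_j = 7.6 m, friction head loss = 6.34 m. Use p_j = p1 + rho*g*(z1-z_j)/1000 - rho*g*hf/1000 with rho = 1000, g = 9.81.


Junction pressure: p_j = p1 + rho*g*(z1 - z_j)/1000 - rho*g*hf/1000.
Elevation term = 1000*9.81*(11.8 - 7.6)/1000 = 41.202 kPa.
Friction term = 1000*9.81*6.34/1000 = 62.195 kPa.
p_j = 451 + 41.202 - 62.195 = 430.01 kPa.

430.01


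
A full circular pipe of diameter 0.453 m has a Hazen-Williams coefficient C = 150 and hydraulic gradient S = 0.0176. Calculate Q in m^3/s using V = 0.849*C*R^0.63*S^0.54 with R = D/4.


For a full circular pipe, R = D/4 = 0.453/4 = 0.1133 m.
V = 0.849 * 150 * 0.1133^0.63 * 0.0176^0.54
  = 0.849 * 150 * 0.253539 * 0.11287
  = 3.6443 m/s.
Pipe area A = pi*D^2/4 = pi*0.453^2/4 = 0.1612 m^2.
Q = A * V = 0.1612 * 3.6443 = 0.5874 m^3/s.

0.5874


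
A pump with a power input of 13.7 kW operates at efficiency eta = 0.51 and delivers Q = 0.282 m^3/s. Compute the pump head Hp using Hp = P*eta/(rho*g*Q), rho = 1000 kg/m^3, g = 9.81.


Pump head formula: Hp = P * eta / (rho * g * Q).
Numerator: P * eta = 13.7 * 1000 * 0.51 = 6987.0 W.
Denominator: rho * g * Q = 1000 * 9.81 * 0.282 = 2766.42.
Hp = 6987.0 / 2766.42 = 2.53 m.

2.53


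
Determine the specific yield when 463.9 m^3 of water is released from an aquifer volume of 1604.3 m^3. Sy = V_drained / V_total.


Specific yield Sy = Volume drained / Total volume.
Sy = 463.9 / 1604.3
   = 0.2892.

0.2892


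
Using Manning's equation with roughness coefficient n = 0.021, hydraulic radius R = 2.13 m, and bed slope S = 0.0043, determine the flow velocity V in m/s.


Manning's equation gives V = (1/n) * R^(2/3) * S^(1/2).
First, compute R^(2/3) = 2.13^(2/3) = 1.6555.
Next, S^(1/2) = 0.0043^(1/2) = 0.065574.
Then 1/n = 1/0.021 = 47.62.
V = 47.62 * 1.6555 * 0.065574 = 5.1693 m/s.

5.1693


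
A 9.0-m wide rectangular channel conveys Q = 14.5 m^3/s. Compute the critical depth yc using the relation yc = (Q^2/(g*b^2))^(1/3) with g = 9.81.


Using yc = (Q^2 / (g * b^2))^(1/3):
Q^2 = 14.5^2 = 210.25.
g * b^2 = 9.81 * 9.0^2 = 9.81 * 81.0 = 794.61.
Q^2 / (g*b^2) = 210.25 / 794.61 = 0.2646.
yc = 0.2646^(1/3) = 0.642 m.

0.642


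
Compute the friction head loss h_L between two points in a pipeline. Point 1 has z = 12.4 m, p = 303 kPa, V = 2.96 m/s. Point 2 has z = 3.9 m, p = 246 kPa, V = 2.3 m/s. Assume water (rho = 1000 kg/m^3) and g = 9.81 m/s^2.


Total head at each section: H = z + p/(rho*g) + V^2/(2g).
H1 = 12.4 + 303*1000/(1000*9.81) + 2.96^2/(2*9.81)
   = 12.4 + 30.887 + 0.4466
   = 43.733 m.
H2 = 3.9 + 246*1000/(1000*9.81) + 2.3^2/(2*9.81)
   = 3.9 + 25.076 + 0.2696
   = 29.246 m.
h_L = H1 - H2 = 43.733 - 29.246 = 14.487 m.

14.487


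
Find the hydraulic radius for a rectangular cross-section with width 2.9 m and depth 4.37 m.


For a rectangular section:
Flow area A = b * y = 2.9 * 4.37 = 12.67 m^2.
Wetted perimeter P = b + 2y = 2.9 + 2*4.37 = 11.64 m.
Hydraulic radius R = A/P = 12.67 / 11.64 = 1.0887 m.

1.0887


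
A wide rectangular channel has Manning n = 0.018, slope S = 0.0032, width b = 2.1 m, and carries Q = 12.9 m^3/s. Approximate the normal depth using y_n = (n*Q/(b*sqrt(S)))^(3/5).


We use the wide-channel approximation y_n = (n*Q/(b*sqrt(S)))^(3/5).
sqrt(S) = sqrt(0.0032) = 0.056569.
Numerator: n*Q = 0.018 * 12.9 = 0.2322.
Denominator: b*sqrt(S) = 2.1 * 0.056569 = 0.118795.
arg = 1.9546.
y_n = 1.9546^(3/5) = 1.495 m.

1.495


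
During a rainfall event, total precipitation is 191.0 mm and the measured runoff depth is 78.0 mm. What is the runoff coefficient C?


The runoff coefficient C = runoff depth / rainfall depth.
C = 78.0 / 191.0
  = 0.4084.

0.4084


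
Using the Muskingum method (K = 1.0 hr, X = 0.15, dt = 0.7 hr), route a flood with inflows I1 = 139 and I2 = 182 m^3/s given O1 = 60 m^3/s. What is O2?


Muskingum coefficients:
denom = 2*K*(1-X) + dt = 2*1.0*(1-0.15) + 0.7 = 2.4.
C0 = (dt - 2*K*X)/denom = (0.7 - 2*1.0*0.15)/2.4 = 0.1667.
C1 = (dt + 2*K*X)/denom = (0.7 + 2*1.0*0.15)/2.4 = 0.4167.
C2 = (2*K*(1-X) - dt)/denom = 0.4167.
O2 = C0*I2 + C1*I1 + C2*O1
   = 0.1667*182 + 0.4167*139 + 0.4167*60
   = 113.25 m^3/s.

113.25


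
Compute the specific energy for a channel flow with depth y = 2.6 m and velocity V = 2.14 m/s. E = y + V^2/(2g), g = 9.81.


Specific energy E = y + V^2/(2g).
Velocity head = V^2/(2g) = 2.14^2 / (2*9.81) = 4.5796 / 19.62 = 0.2334 m.
E = 2.6 + 0.2334 = 2.8334 m.

2.8334


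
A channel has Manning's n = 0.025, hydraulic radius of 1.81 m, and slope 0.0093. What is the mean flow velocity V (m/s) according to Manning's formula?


Manning's equation gives V = (1/n) * R^(2/3) * S^(1/2).
First, compute R^(2/3) = 1.81^(2/3) = 1.4852.
Next, S^(1/2) = 0.0093^(1/2) = 0.096437.
Then 1/n = 1/0.025 = 40.0.
V = 40.0 * 1.4852 * 0.096437 = 5.7291 m/s.

5.7291


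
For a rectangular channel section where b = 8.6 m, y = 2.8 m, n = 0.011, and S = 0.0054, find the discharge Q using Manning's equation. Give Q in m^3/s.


For a rectangular channel, the cross-sectional area A = b * y = 8.6 * 2.8 = 24.08 m^2.
The wetted perimeter P = b + 2y = 8.6 + 2*2.8 = 14.2 m.
Hydraulic radius R = A/P = 24.08/14.2 = 1.6958 m.
Velocity V = (1/n)*R^(2/3)*S^(1/2) = (1/0.011)*1.6958^(2/3)*0.0054^(1/2) = 9.4998 m/s.
Discharge Q = A * V = 24.08 * 9.4998 = 228.756 m^3/s.

228.756


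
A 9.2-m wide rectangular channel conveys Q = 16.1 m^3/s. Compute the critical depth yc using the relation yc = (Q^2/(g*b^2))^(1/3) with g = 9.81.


Using yc = (Q^2 / (g * b^2))^(1/3):
Q^2 = 16.1^2 = 259.21.
g * b^2 = 9.81 * 9.2^2 = 9.81 * 84.64 = 830.32.
Q^2 / (g*b^2) = 259.21 / 830.32 = 0.3122.
yc = 0.3122^(1/3) = 0.6784 m.

0.6784


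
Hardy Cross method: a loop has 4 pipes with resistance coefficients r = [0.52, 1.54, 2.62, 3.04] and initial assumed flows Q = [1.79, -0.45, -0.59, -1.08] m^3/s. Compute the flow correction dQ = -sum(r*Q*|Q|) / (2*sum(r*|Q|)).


Numerator terms (r*Q*|Q|): 0.52*1.79*|1.79| = 1.6661; 1.54*-0.45*|-0.45| = -0.3119; 2.62*-0.59*|-0.59| = -0.912; 3.04*-1.08*|-1.08| = -3.5459.
Sum of numerator = -3.1036.
Denominator terms (r*|Q|): 0.52*|1.79| = 0.9308; 1.54*|-0.45| = 0.693; 2.62*|-0.59| = 1.5458; 3.04*|-1.08| = 3.2832.
2 * sum of denominator = 2 * 6.4528 = 12.9056.
dQ = --3.1036 / 12.9056 = 0.2405 m^3/s.

0.2405


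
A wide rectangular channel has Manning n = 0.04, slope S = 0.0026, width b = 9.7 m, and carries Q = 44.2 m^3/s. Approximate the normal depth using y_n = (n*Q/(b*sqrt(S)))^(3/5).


We use the wide-channel approximation y_n = (n*Q/(b*sqrt(S)))^(3/5).
sqrt(S) = sqrt(0.0026) = 0.05099.
Numerator: n*Q = 0.04 * 44.2 = 1.768.
Denominator: b*sqrt(S) = 9.7 * 0.05099 = 0.494603.
arg = 3.5746.
y_n = 3.5746^(3/5) = 2.1475 m.

2.1475


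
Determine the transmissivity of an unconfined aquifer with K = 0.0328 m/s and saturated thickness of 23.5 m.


Transmissivity is defined as T = K * h.
T = 0.0328 * 23.5
  = 0.7708 m^2/s.

0.7708


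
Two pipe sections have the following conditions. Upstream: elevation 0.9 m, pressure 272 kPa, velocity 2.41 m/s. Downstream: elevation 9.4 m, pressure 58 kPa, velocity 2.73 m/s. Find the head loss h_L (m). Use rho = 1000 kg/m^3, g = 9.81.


Total head at each section: H = z + p/(rho*g) + V^2/(2g).
H1 = 0.9 + 272*1000/(1000*9.81) + 2.41^2/(2*9.81)
   = 0.9 + 27.727 + 0.296
   = 28.923 m.
H2 = 9.4 + 58*1000/(1000*9.81) + 2.73^2/(2*9.81)
   = 9.4 + 5.912 + 0.3799
   = 15.692 m.
h_L = H1 - H2 = 28.923 - 15.692 = 13.231 m.

13.231


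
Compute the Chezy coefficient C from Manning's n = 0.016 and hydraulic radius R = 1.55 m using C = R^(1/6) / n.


The Chezy coefficient relates to Manning's n through C = R^(1/6) / n.
R^(1/6) = 1.55^(1/6) = 1.075776.
C = 1.075776 / 0.016 = 67.24 m^(1/2)/s.

67.24


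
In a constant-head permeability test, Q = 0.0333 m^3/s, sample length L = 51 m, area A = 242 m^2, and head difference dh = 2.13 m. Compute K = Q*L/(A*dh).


From K = Q*L / (A*dh):
Numerator: Q*L = 0.0333 * 51 = 1.6983.
Denominator: A*dh = 242 * 2.13 = 515.46.
K = 1.6983 / 515.46 = 0.003295 m/s.

0.003295


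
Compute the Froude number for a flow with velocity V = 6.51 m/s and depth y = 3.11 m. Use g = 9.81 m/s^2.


The Froude number is defined as Fr = V / sqrt(g*y).
g*y = 9.81 * 3.11 = 30.5091.
sqrt(g*y) = sqrt(30.5091) = 5.5235.
Fr = 6.51 / 5.5235 = 1.1786.

1.1786


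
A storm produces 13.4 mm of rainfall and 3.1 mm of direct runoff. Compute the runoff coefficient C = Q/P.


The runoff coefficient C = runoff depth / rainfall depth.
C = 3.1 / 13.4
  = 0.2313.

0.2313


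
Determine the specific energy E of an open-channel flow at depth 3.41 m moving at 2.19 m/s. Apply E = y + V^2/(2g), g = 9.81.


Specific energy E = y + V^2/(2g).
Velocity head = V^2/(2g) = 2.19^2 / (2*9.81) = 4.7961 / 19.62 = 0.2444 m.
E = 3.41 + 0.2444 = 3.6544 m.

3.6544


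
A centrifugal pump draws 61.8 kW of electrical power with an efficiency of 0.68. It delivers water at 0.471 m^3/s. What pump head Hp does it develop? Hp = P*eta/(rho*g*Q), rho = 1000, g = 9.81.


Pump head formula: Hp = P * eta / (rho * g * Q).
Numerator: P * eta = 61.8 * 1000 * 0.68 = 42024.0 W.
Denominator: rho * g * Q = 1000 * 9.81 * 0.471 = 4620.51.
Hp = 42024.0 / 4620.51 = 9.1 m.

9.1


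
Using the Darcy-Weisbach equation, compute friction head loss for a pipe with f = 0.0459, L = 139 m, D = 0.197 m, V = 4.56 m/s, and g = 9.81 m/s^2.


Darcy-Weisbach equation: h_f = f * (L/D) * V^2/(2g).
f * L/D = 0.0459 * 139/0.197 = 32.3863.
V^2/(2g) = 4.56^2 / (2*9.81) = 20.7936 / 19.62 = 1.0598 m.
h_f = 32.3863 * 1.0598 = 34.324 m.

34.324


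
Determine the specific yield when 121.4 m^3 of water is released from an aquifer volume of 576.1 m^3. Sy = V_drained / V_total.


Specific yield Sy = Volume drained / Total volume.
Sy = 121.4 / 576.1
   = 0.2107.

0.2107


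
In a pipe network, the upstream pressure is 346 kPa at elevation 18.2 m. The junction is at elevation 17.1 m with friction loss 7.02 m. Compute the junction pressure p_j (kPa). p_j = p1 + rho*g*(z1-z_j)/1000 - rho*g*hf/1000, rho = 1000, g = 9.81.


Junction pressure: p_j = p1 + rho*g*(z1 - z_j)/1000 - rho*g*hf/1000.
Elevation term = 1000*9.81*(18.2 - 17.1)/1000 = 10.791 kPa.
Friction term = 1000*9.81*7.02/1000 = 68.866 kPa.
p_j = 346 + 10.791 - 68.866 = 287.92 kPa.

287.92


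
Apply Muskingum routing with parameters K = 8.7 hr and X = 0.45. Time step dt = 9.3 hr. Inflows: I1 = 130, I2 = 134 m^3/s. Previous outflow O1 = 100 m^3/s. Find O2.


Muskingum coefficients:
denom = 2*K*(1-X) + dt = 2*8.7*(1-0.45) + 9.3 = 18.87.
C0 = (dt - 2*K*X)/denom = (9.3 - 2*8.7*0.45)/18.87 = 0.0779.
C1 = (dt + 2*K*X)/denom = (9.3 + 2*8.7*0.45)/18.87 = 0.9078.
C2 = (2*K*(1-X) - dt)/denom = 0.0143.
O2 = C0*I2 + C1*I1 + C2*O1
   = 0.0779*134 + 0.9078*130 + 0.0143*100
   = 129.88 m^3/s.

129.88


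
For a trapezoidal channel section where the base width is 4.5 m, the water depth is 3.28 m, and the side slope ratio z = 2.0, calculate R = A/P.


For a trapezoidal section with side slope z:
A = (b + z*y)*y = (4.5 + 2.0*3.28)*3.28 = 36.277 m^2.
P = b + 2*y*sqrt(1 + z^2) = 4.5 + 2*3.28*sqrt(1 + 2.0^2) = 19.169 m.
R = A/P = 36.277 / 19.169 = 1.8925 m.

1.8925


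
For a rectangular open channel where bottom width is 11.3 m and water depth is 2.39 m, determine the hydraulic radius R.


For a rectangular section:
Flow area A = b * y = 11.3 * 2.39 = 27.01 m^2.
Wetted perimeter P = b + 2y = 11.3 + 2*2.39 = 16.08 m.
Hydraulic radius R = A/P = 27.01 / 16.08 = 1.6795 m.

1.6795


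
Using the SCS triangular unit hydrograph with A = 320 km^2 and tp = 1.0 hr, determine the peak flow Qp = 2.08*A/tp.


SCS formula: Qp = 2.08 * A / tp.
Qp = 2.08 * 320 / 1.0
   = 665.6 / 1.0
   = 665.6 m^3/s per cm.

665.6


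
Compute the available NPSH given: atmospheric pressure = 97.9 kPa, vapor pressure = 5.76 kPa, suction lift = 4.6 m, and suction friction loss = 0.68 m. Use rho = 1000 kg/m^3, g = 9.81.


NPSHa = p_atm/(rho*g) - z_s - hf_s - p_vap/(rho*g).
p_atm/(rho*g) = 97.9*1000 / (1000*9.81) = 9.98 m.
p_vap/(rho*g) = 5.76*1000 / (1000*9.81) = 0.587 m.
NPSHa = 9.98 - 4.6 - 0.68 - 0.587
      = 4.11 m.

4.11
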